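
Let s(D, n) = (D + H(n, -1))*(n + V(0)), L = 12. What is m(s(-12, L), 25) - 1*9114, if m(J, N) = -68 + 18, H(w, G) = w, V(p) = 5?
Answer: -9164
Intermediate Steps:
s(D, n) = (5 + n)*(D + n) (s(D, n) = (D + n)*(n + 5) = (D + n)*(5 + n) = (5 + n)*(D + n))
m(J, N) = -50
m(s(-12, L), 25) - 1*9114 = -50 - 1*9114 = -50 - 9114 = -9164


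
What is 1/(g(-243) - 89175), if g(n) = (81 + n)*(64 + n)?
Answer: -1/60177 ≈ -1.6618e-5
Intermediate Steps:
g(n) = (64 + n)*(81 + n)
1/(g(-243) - 89175) = 1/((5184 + (-243)² + 145*(-243)) - 89175) = 1/((5184 + 59049 - 35235) - 89175) = 1/(28998 - 89175) = 1/(-60177) = -1/60177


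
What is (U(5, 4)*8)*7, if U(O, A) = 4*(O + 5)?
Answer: 2240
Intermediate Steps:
U(O, A) = 20 + 4*O (U(O, A) = 4*(5 + O) = 20 + 4*O)
(U(5, 4)*8)*7 = ((20 + 4*5)*8)*7 = ((20 + 20)*8)*7 = (40*8)*7 = 320*7 = 2240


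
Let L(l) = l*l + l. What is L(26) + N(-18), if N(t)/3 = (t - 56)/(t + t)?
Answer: 4249/6 ≈ 708.17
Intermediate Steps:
L(l) = l + l² (L(l) = l² + l = l + l²)
N(t) = 3*(-56 + t)/(2*t) (N(t) = 3*((t - 56)/(t + t)) = 3*((-56 + t)/((2*t))) = 3*((-56 + t)*(1/(2*t))) = 3*((-56 + t)/(2*t)) = 3*(-56 + t)/(2*t))
L(26) + N(-18) = 26*(1 + 26) + (3/2 - 84/(-18)) = 26*27 + (3/2 - 84*(-1/18)) = 702 + (3/2 + 14/3) = 702 + 37/6 = 4249/6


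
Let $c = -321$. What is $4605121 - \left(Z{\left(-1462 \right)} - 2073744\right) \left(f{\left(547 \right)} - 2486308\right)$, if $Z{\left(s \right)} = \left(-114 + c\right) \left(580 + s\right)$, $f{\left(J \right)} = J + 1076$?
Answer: $-4199296911569$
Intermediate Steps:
$f{\left(J \right)} = 1076 + J$
$Z{\left(s \right)} = -252300 - 435 s$ ($Z{\left(s \right)} = \left(-114 - 321\right) \left(580 + s\right) = - 435 \left(580 + s\right) = -252300 - 435 s$)
$4605121 - \left(Z{\left(-1462 \right)} - 2073744\right) \left(f{\left(547 \right)} - 2486308\right) = 4605121 - \left(\left(-252300 - -635970\right) - 2073744\right) \left(\left(1076 + 547\right) - 2486308\right) = 4605121 - \left(\left(-252300 + 635970\right) - 2073744\right) \left(1623 - 2486308\right) = 4605121 - \left(383670 - 2073744\right) \left(-2484685\right) = 4605121 - \left(-1690074\right) \left(-2484685\right) = 4605121 - 4199301516690 = -4199296911569$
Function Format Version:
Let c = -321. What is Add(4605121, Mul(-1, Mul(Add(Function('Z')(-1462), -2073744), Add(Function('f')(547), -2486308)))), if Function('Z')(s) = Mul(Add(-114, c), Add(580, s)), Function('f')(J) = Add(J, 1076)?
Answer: -4199296911569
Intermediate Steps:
Function('f')(J) = Add(1076, J)
Function('Z')(s) = Add(-252300, Mul(-435, s)) (Function('Z')(s) = Mul(Add(-114, -321), Add(580, s)) = Mul(-435, Add(580, s)) = Add(-252300, Mul(-435, s)))
Add(4605121, Mul(-1, Mul(Add(Function('Z')(-1462), -2073744), Add(Function('f')(547), -2486308)))) = Add(4605121, Mul(-1, Mul(Add(Add(-252300, Mul(-435, -1462)), -2073744), Add(Add(1076, 547), -2486308)))) = Add(4605121, Mul(-1, Mul(Add(Add(-252300, 635970), -2073744), Add(1623, -2486308)))) = Add(4605121, Mul(-1, Mul(Add(383670, -2073744), -2484685))) = Add(4605121, Mul(-1, Mul(-1690074, -2484685))) = Add(4605121, Mul(-1, 4199301516690)) = Add(4605121, -4199301516690) = -4199296911569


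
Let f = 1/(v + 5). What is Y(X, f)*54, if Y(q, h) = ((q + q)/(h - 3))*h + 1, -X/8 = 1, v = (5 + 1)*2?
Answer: 1782/25 ≈ 71.280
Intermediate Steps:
v = 12 (v = 6*2 = 12)
X = -8 (X = -8*1 = -8)
f = 1/17 (f = 1/(12 + 5) = 1/17 ≈ 0.058824)
Y(q, h) = 1 + 2*h*q/(-3 + h) (Y(q, h) = ((2*q)/(-3 + h))*h + 1 = (2*q/(-3 + h))*h + 1 = 2*h*q/(-3 + h) + 1 = 1 + 2*h*q/(-3 + h))
Y(X, f)*54 = ((-3 + 1/17 + 2*(1/17)*(-8))/(-3 + 1/17))*54 = ((-3 + 1/17 - 16/17)/(-50/17))*54 = -17/50*(-66/17)*54 = (33/25)*54 = 1782/25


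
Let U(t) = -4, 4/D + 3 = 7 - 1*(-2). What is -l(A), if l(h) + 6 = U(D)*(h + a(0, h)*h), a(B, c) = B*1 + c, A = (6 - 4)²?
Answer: 86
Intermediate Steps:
A = 4 (A = 2² = 4)
a(B, c) = B + c
D = ⅔ (D = 4/(-3 + (7 - 1*(-2))) = 4/(-3 + (7 + 2)) = 4/(-3 + 9) = 4/6 = 4*(⅙) = ⅔ ≈ 0.66667)
l(h) = -6 - 4*h - 4*h² (l(h) = -6 - 4*(h + (0 + h)*h) = -6 - 4*(h + h*h) = -6 - 4*(h + h²) = -6 + (-4*h - 4*h²) = -6 - 4*h - 4*h²)
-l(A) = -(-6 - 4*4 - 4*4²) = -(-6 - 16 - 4*16) = -(-6 - 16 - 64) = -1*(-86) = 86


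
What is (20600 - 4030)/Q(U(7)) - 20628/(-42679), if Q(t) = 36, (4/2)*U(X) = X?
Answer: 353966819/768222 ≈ 460.76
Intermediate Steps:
U(X) = X/2
(20600 - 4030)/Q(U(7)) - 20628/(-42679) = (20600 - 4030)/36 - 20628/(-42679) = 16570*(1/36) - 20628*(-1/42679) = 8285/18 + 20628/42679 = 353966819/768222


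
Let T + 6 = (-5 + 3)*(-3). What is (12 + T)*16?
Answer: 192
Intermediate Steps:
T = 0 (T = -6 + (-5 + 3)*(-3) = -6 - 2*(-3) = -6 + 6 = 0)
(12 + T)*16 = (12 + 0)*16 = 12*16 = 192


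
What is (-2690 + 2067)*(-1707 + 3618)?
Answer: -1190553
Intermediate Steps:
(-2690 + 2067)*(-1707 + 3618) = -623*1911 = -1190553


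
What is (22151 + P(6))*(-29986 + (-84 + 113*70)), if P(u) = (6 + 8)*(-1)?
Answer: -490555920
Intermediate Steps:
P(u) = -14 (P(u) = 14*(-1) = -14)
(22151 + P(6))*(-29986 + (-84 + 113*70)) = (22151 - 14)*(-29986 + (-84 + 113*70)) = 22137*(-29986 + (-84 + 7910)) = 22137*(-29986 + 7826) = 22137*(-22160) = -490555920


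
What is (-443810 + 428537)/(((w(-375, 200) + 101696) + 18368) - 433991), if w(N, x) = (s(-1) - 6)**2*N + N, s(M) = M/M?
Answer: 15273/323677 ≈ 0.047186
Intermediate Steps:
s(M) = 1
w(N, x) = 26*N (w(N, x) = (1 - 6)**2*N + N = (-5)**2*N + N = 25*N + N = 26*N)
(-443810 + 428537)/(((w(-375, 200) + 101696) + 18368) - 433991) = (-443810 + 428537)/(((26*(-375) + 101696) + 18368) - 433991) = -15273/(((-9750 + 101696) + 18368) - 433991) = -15273/((91946 + 18368) - 433991) = -15273/(110314 - 433991) = -15273/(-323677) = -15273*(-1/323677) = 15273/323677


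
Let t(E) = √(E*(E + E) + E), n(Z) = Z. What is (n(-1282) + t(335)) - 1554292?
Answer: -1555574 + √224785 ≈ -1.5551e+6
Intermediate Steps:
t(E) = √(E + 2*E²) (t(E) = √(E*(2*E) + E) = √(2*E² + E) = √(E + 2*E²))
(n(-1282) + t(335)) - 1554292 = (-1282 + √(335*(1 + 2*335))) - 1554292 = (-1282 + √(335*(1 + 670))) - 1554292 = (-1282 + √(335*671)) - 1554292 = (-1282 + √224785) - 1554292 = -1555574 + √224785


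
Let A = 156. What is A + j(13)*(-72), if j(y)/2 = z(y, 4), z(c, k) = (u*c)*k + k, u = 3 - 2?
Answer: -7908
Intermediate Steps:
u = 1
z(c, k) = k + c*k (z(c, k) = (1*c)*k + k = c*k + k = k + c*k)
j(y) = 8 + 8*y (j(y) = 2*(4*(1 + y)) = 2*(4 + 4*y) = 8 + 8*y)
A + j(13)*(-72) = 156 + (8 + 8*13)*(-72) = 156 + (8 + 104)*(-72) = 156 + 112*(-72) = 156 - 8064 = -7908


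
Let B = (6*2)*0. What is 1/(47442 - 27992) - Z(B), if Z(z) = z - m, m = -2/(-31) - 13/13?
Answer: -564019/602950 ≈ -0.93543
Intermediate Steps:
m = -29/31 (m = -2*(-1/31) - 13*1/13 = 2/31 - 1 = -29/31 ≈ -0.93548)
B = 0 (B = 12*0 = 0)
Z(z) = 29/31 + z (Z(z) = z - 1*(-29/31) = z + 29/31 = 29/31 + z)
1/(47442 - 27992) - Z(B) = 1/(47442 - 27992) - (29/31 + 0) = 1/19450 - 1*29/31 = 1/19450 - 29/31 = -564019/602950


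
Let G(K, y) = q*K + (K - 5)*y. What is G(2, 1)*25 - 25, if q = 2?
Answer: 0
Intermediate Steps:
G(K, y) = 2*K + y*(-5 + K) (G(K, y) = 2*K + (K - 5)*y = 2*K + (-5 + K)*y = 2*K + y*(-5 + K))
G(2, 1)*25 - 25 = (-5*1 + 2*2 + 2*1)*25 - 25 = (-5 + 4 + 2)*25 - 25 = 1*25 - 25 = 25 - 25 = 0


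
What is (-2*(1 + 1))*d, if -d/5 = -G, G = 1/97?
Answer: -20/97 ≈ -0.20619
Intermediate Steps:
G = 1/97 ≈ 0.010309
d = 5/97 (d = -(-5)/97 = -5*(-1/97) = 5/97 ≈ 0.051546)
(-2*(1 + 1))*d = -2*(1 + 1)*(5/97) = -2*2*(5/97) = -4*5/97 = -20/97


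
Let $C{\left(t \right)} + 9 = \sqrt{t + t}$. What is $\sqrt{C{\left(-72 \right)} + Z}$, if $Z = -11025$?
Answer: $\sqrt{-11034 + 12 i} \approx 0.0571 + 105.04 i$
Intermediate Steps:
$C{\left(t \right)} = -9 + \sqrt{2} \sqrt{t}$ ($C{\left(t \right)} = -9 + \sqrt{t + t} = -9 + \sqrt{2 t} = -9 + \sqrt{2} \sqrt{t}$)
$\sqrt{C{\left(-72 \right)} + Z} = \sqrt{\left(-9 + \sqrt{2} \sqrt{-72}\right) - 11025} = \sqrt{\left(-9 + \sqrt{2} \cdot 6 i \sqrt{2}\right) - 11025} = \sqrt{\left(-9 + 12 i\right) - 11025} = \sqrt{-11034 + 12 i}$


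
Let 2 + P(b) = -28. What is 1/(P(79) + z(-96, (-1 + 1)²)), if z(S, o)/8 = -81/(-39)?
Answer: -13/174 ≈ -0.074713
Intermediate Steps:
P(b) = -30 (P(b) = -2 - 28 = -30)
z(S, o) = 216/13 (z(S, o) = 8*(-81/(-39)) = 8*(-81*(-1/39)) = 8*(27/13) = 216/13)
1/(P(79) + z(-96, (-1 + 1)²)) = 1/(-30 + 216/13) = 1/(-174/13) = -13/174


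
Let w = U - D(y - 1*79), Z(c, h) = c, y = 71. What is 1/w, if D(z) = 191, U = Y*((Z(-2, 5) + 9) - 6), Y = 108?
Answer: -1/83 ≈ -0.012048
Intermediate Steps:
U = 108 (U = 108*((-2 + 9) - 6) = 108*(7 - 6) = 108*1 = 108)
w = -83 (w = 108 - 1*191 = 108 - 191 = -83)
1/w = 1/(-83) = -1/83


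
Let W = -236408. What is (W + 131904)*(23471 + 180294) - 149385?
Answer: -21294406945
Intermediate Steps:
(W + 131904)*(23471 + 180294) - 149385 = (-236408 + 131904)*(23471 + 180294) - 149385 = -104504*203765 - 149385 = -21294257560 - 149385 = -21294406945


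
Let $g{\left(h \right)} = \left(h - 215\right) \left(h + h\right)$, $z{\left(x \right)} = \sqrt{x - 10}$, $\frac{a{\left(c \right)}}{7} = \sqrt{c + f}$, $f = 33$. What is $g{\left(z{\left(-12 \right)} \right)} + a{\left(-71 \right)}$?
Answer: $-44 - 430 i \sqrt{22} + 7 i \sqrt{38} \approx -44.0 - 1973.7 i$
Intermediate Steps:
$a{\left(c \right)} = 7 \sqrt{33 + c}$ ($a{\left(c \right)} = 7 \sqrt{c + 33} = 7 \sqrt{33 + c}$)
$z{\left(x \right)} = \sqrt{-10 + x}$
$g{\left(h \right)} = 2 h \left(-215 + h\right)$ ($g{\left(h \right)} = \left(-215 + h\right) 2 h = 2 h \left(-215 + h\right)$)
$g{\left(z{\left(-12 \right)} \right)} + a{\left(-71 \right)} = 2 \sqrt{-10 - 12} \left(-215 + \sqrt{-10 - 12}\right) + 7 \sqrt{33 - 71} = 2 \sqrt{-22} \left(-215 + \sqrt{-22}\right) + 7 \sqrt{-38} = 2 i \sqrt{22} \left(-215 + i \sqrt{22}\right) + 7 i \sqrt{38} = 7 i \sqrt{38} + 2 i \sqrt{22} \left(-215 + i \sqrt{22}\right)$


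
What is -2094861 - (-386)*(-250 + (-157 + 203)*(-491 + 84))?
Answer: -9418053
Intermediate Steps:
-2094861 - (-386)*(-250 + (-157 + 203)*(-491 + 84)) = -2094861 - (-386)*(-250 + 46*(-407)) = -2094861 - (-386)*(-250 - 18722) = -2094861 - (-386)*(-18972) = -2094861 - 1*7323192 = -2094861 - 7323192 = -9418053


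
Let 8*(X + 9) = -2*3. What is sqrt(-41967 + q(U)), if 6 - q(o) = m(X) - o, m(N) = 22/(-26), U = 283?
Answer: I*sqrt(7043439)/13 ≈ 204.15*I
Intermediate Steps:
X = -39/4 (X = -9 + (-2*3)/8 = -9 + (1/8)*(-6) = -9 - 3/4 = -39/4 ≈ -9.7500)
m(N) = -11/13 (m(N) = 22*(-1/26) = -11/13)
q(o) = 89/13 + o (q(o) = 6 - (-11/13 - o) = 6 + (11/13 + o) = 89/13 + o)
sqrt(-41967 + q(U)) = sqrt(-41967 + (89/13 + 283)) = sqrt(-41967 + 3768/13) = sqrt(-541803/13) = I*sqrt(7043439)/13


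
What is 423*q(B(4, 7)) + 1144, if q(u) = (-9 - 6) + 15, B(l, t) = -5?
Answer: 1144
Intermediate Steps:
q(u) = 0 (q(u) = -15 + 15 = 0)
423*q(B(4, 7)) + 1144 = 423*0 + 1144 = 0 + 1144 = 1144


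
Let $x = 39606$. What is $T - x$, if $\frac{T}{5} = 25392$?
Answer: $87354$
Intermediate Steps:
$T = 126960$ ($T = 5 \cdot 25392 = 126960$)
$T - x = 126960 - 39606 = 87354$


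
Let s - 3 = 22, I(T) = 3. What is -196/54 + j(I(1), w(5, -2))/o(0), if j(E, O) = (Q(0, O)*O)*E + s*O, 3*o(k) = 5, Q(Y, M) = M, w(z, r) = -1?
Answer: -2272/135 ≈ -16.830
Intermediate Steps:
s = 25 (s = 3 + 22 = 25)
o(k) = 5/3 (o(k) = (⅓)*5 = 5/3)
j(E, O) = 25*O + E*O² (j(E, O) = (O*O)*E + 25*O = O²*E + 25*O = E*O² + 25*O = 25*O + E*O²)
-196/54 + j(I(1), w(5, -2))/o(0) = -196/54 + (-(25 + 3*(-1)))/(5/3) = -196*1/54 - (25 - 3)*(⅗) = -98/27 - 1*22*(⅗) = -98/27 - 22*⅗ = -98/27 - 66/5 = -2272/135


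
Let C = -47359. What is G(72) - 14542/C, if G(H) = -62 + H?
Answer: 488132/47359 ≈ 10.307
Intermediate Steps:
G(72) - 14542/C = (-62 + 72) - 14542/(-47359) = 10 - 14542*(-1/47359) = 10 + 14542/47359 = 488132/47359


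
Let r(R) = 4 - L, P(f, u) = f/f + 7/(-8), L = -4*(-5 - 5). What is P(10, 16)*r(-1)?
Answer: -9/2 ≈ -4.5000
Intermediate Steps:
L = 40 (L = -4*(-10) = 40)
P(f, u) = 1/8 (P(f, u) = 1 + 7*(-1/8) = 1 - 7/8 = 1/8)
r(R) = -36 (r(R) = 4 - 1*40 = 4 - 40 = -36)
P(10, 16)*r(-1) = (1/8)*(-36) = -9/2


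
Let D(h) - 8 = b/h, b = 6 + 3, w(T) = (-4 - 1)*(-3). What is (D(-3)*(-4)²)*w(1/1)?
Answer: 1200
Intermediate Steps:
w(T) = 15 (w(T) = -5*(-3) = 15)
b = 9
D(h) = 8 + 9/h
(D(-3)*(-4)²)*w(1/1) = ((8 + 9/(-3))*(-4)²)*15 = ((8 + 9*(-⅓))*16)*15 = ((8 - 3)*16)*15 = (5*16)*15 = 80*15 = 1200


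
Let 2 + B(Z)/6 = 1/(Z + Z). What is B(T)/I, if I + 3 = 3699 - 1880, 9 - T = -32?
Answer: -489/74456 ≈ -0.0065676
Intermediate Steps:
T = 41 (T = 9 - 1*(-32) = 9 + 32 = 41)
B(Z) = -12 + 3/Z (B(Z) = -12 + 6/(Z + Z) = -12 + 6/((2*Z)) = -12 + 6*(1/(2*Z)) = -12 + 3/Z)
I = 1816 (I = -3 + (3699 - 1880) = -3 + 1819 = 1816)
B(T)/I = (-12 + 3/41)/1816 = (-12 + 3*(1/41))*(1/1816) = (-12 + 3/41)*(1/1816) = -489/41*1/1816 = -489/74456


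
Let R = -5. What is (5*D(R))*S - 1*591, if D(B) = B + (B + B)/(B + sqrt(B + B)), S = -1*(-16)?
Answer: -6137/7 + 160*I*sqrt(10)/7 ≈ -876.71 + 72.281*I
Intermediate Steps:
S = 16
D(B) = B + 2*B/(B + sqrt(2)*sqrt(B)) (D(B) = B + (2*B)/(B + sqrt(2*B)) = B + (2*B)/(B + sqrt(2)*sqrt(B)) = B + 2*B/(B + sqrt(2)*sqrt(B)))
(5*D(R))*S - 1*591 = (5*(((-5)**2 + 2*(-5) + sqrt(2)*(-5)**(3/2))/(-5 + sqrt(2)*sqrt(-5))))*16 - 1*591 = (5*((25 - 10 + sqrt(2)*(-5*I*sqrt(5)))/(-5 + sqrt(2)*(I*sqrt(5)))))*16 - 591 = (5*((25 - 10 - 5*I*sqrt(10))/(-5 + I*sqrt(10))))*16 - 591 = (5*((15 - 5*I*sqrt(10))/(-5 + I*sqrt(10))))*16 - 591 = (5*(15 - 5*I*sqrt(10))/(-5 + I*sqrt(10)))*16 - 591 = 80*(15 - 5*I*sqrt(10))/(-5 + I*sqrt(10)) - 591 = -591 + 80*(15 - 5*I*sqrt(10))/(-5 + I*sqrt(10))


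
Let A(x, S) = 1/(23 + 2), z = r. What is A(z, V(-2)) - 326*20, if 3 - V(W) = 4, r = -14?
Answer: -162999/25 ≈ -6520.0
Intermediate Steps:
V(W) = -1 (V(W) = 3 - 1*4 = 3 - 4 = -1)
z = -14
A(x, S) = 1/25
A(z, V(-2)) - 326*20 = 1/25 - 326*20 = 1/25 - 6520 = -162999/25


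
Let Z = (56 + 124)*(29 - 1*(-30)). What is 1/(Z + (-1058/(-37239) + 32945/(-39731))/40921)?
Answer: 60544367194989/642981178425979723 ≈ 9.4162e-5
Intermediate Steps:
Z = 10620 (Z = 180*(29 + 30) = 180*59 = 10620)
1/(Z + (-1058/(-37239) + 32945/(-39731))/40921) = 1/(10620 + (-1058/(-37239) + 32945/(-39731))/40921) = 1/(10620 + (-1058*(-1/37239) + 32945*(-1/39731))*(1/40921)) = 1/(10620 + (1058/37239 - 32945/39731)*(1/40921)) = 1/(10620 - 1184803457/1479542709*1/40921) = 1/(10620 - 1184803457/60544367194989) = 1/(642981178425979723/60544367194989) = 60544367194989/642981178425979723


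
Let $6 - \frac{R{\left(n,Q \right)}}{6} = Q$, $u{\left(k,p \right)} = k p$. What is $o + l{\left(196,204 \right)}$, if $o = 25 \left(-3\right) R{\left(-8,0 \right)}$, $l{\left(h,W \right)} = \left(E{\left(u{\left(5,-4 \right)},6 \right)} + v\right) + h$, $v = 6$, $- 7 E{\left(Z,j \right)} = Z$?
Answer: $- \frac{17466}{7} \approx -2495.1$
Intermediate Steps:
$E{\left(Z,j \right)} = - \frac{Z}{7}$
$R{\left(n,Q \right)} = 36 - 6 Q$
$l{\left(h,W \right)} = \frac{62}{7} + h$ ($l{\left(h,W \right)} = \left(- \frac{5 \left(-4\right)}{7} + 6\right) + h = \left(\left(- \frac{1}{7}\right) \left(-20\right) + 6\right) + h = \left(\frac{20}{7} + 6\right) + h = \frac{62}{7} + h$)
$o = -2700$ ($o = 25 \left(-3\right) \left(36 - 0\right) = - 75 \left(36 + 0\right) = \left(-75\right) 36 = -2700$)
$o + l{\left(196,204 \right)} = -2700 + \left(\frac{62}{7} + 196\right) = -2700 + \frac{1434}{7} = - \frac{17466}{7}$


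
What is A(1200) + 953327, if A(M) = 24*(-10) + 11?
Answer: 953098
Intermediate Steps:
A(M) = -229 (A(M) = -240 + 11 = -229)
A(1200) + 953327 = -229 + 953327 = 953098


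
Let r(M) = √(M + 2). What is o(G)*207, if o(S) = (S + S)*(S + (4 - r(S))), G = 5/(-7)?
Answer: -47610/49 + 6210*√7/49 ≈ -636.32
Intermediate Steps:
r(M) = √(2 + M)
G = -5/7 (G = 5*(-⅐) = -5/7 ≈ -0.71429)
o(S) = 2*S*(4 + S - √(2 + S)) (o(S) = (S + S)*(S + (4 - √(2 + S))) = (2*S)*(4 + S - √(2 + S)) = 2*S*(4 + S - √(2 + S)))
o(G)*207 = (2*(-5/7)*(4 - 5/7 - √(2 - 5/7)))*207 = (2*(-5/7)*(4 - 5/7 - √(9/7)))*207 = (2*(-5/7)*(4 - 5/7 - 3*√7/7))*207 = (2*(-5/7)*(23/7 - 3*√7/7))*207 = (-230/49 + 30*√7/49)*207 = -47610/49 + 6210*√7/49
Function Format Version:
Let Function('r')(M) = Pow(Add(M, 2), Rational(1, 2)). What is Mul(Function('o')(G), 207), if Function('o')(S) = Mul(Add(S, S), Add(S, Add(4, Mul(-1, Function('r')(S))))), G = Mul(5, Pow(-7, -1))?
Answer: Add(Rational(-47610, 49), Mul(Rational(6210, 49), Pow(7, Rational(1, 2)))) ≈ -636.32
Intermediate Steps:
Function('r')(M) = Pow(Add(2, M), Rational(1, 2))
G = Rational(-5, 7) (G = Mul(5, Rational(-1, 7)) = Rational(-5, 7) ≈ -0.71429)
Function('o')(S) = Mul(2, S, Add(4, S, Mul(-1, Pow(Add(2, S), Rational(1, 2))))) (Function('o')(S) = Mul(Add(S, S), Add(S, Add(4, Mul(-1, Pow(Add(2, S), Rational(1, 2)))))) = Mul(Mul(2, S), Add(4, S, Mul(-1, Pow(Add(2, S), Rational(1, 2))))) = Mul(2, S, Add(4, S, Mul(-1, Pow(Add(2, S), Rational(1, 2))))))
Mul(Function('o')(G), 207) = Mul(Mul(2, Rational(-5, 7), Add(4, Rational(-5, 7), Mul(-1, Pow(Add(2, Rational(-5, 7)), Rational(1, 2))))), 207) = Mul(Mul(2, Rational(-5, 7), Add(4, Rational(-5, 7), Mul(-1, Pow(Rational(9, 7), Rational(1, 2))))), 207) = Mul(Mul(2, Rational(-5, 7), Add(4, Rational(-5, 7), Mul(-1, Mul(Rational(3, 7), Pow(7, Rational(1, 2)))))), 207) = Mul(Mul(2, Rational(-5, 7), Add(4, Rational(-5, 7), Mul(Rational(-3, 7), Pow(7, Rational(1, 2))))), 207) = Mul(Mul(2, Rational(-5, 7), Add(Rational(23, 7), Mul(Rational(-3, 7), Pow(7, Rational(1, 2))))), 207) = Mul(Add(Rational(-230, 49), Mul(Rational(30, 49), Pow(7, Rational(1, 2)))), 207) = Add(Rational(-47610, 49), Mul(Rational(6210, 49), Pow(7, Rational(1, 2))))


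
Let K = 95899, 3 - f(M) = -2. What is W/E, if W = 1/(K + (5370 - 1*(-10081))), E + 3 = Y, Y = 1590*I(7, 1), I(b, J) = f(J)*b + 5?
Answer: 1/7081525950 ≈ 1.4121e-10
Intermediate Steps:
f(M) = 5 (f(M) = 3 - 1*(-2) = 3 + 2 = 5)
I(b, J) = 5 + 5*b (I(b, J) = 5*b + 5 = 5 + 5*b)
Y = 63600 (Y = 1590*(5 + 5*7) = 1590*(5 + 35) = 1590*40 = 63600)
E = 63597 (E = -3 + 63600 = 63597)
W = 1/111350 (W = 1/(95899 + (5370 - 1*(-10081))) = 1/(95899 + (5370 + 10081)) = 1/(95899 + 15451) = 1/111350 ≈ 8.9807e-6)
W/E = (1/111350)/63597 = (1/111350)*(1/63597) = 1/7081525950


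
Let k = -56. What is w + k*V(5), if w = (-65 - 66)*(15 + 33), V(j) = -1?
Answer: -6232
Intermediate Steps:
w = -6288 (w = -131*48 = -6288)
w + k*V(5) = -6288 - 56*(-1) = -6288 + 56 = -6232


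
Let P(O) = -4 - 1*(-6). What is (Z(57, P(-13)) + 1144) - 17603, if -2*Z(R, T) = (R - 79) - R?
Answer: -32839/2 ≈ -16420.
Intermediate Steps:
P(O) = 2 (P(O) = -4 + 6 = 2)
Z(R, T) = 79/2 (Z(R, T) = -((R - 79) - R)/2 = -((-79 + R) - R)/2 = -½*(-79) = 79/2)
(Z(57, P(-13)) + 1144) - 17603 = (79/2 + 1144) - 17603 = 2367/2 - 17603 = -32839/2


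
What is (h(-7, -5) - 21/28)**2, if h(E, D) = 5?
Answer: 289/16 ≈ 18.063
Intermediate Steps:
(h(-7, -5) - 21/28)**2 = (5 - 21/28)**2 = (5 - 21*1/28)**2 = (5 - 3/4)**2 = (17/4)**2 = 289/16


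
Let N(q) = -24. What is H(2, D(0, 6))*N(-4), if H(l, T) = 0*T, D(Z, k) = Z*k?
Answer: 0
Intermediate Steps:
H(l, T) = 0
H(2, D(0, 6))*N(-4) = 0*(-24) = 0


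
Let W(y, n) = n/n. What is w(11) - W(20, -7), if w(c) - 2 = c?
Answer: 12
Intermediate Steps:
W(y, n) = 1
w(c) = 2 + c
w(11) - W(20, -7) = (2 + 11) - 1*1 = 13 - 1 = 12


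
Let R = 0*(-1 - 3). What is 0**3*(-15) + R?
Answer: 0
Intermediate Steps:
R = 0 (R = 0*(-4) = 0)
0**3*(-15) + R = 0**3*(-15) + 0 = 0*(-15) + 0 = 0 + 0 = 0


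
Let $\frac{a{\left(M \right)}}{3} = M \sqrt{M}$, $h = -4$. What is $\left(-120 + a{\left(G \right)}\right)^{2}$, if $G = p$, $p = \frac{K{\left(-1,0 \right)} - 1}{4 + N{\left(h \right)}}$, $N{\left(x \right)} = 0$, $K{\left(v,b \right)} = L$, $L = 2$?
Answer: $\frac{915849}{64} \approx 14310.0$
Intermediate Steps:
$K{\left(v,b \right)} = 2$
$p = \frac{1}{4}$ ($p = \frac{2 - 1}{4 + 0} = 1 \cdot \frac{1}{4} = \frac{1}{4} \approx 0.25$)
$G = \frac{1}{4} \approx 0.25$
$a{\left(M \right)} = 3 M^{\frac{3}{2}}$ ($a{\left(M \right)} = 3 M \sqrt{M} = 3 M^{\frac{3}{2}}$)
$\left(-120 + a{\left(G \right)}\right)^{2} = \left(-120 + \frac{3}{8}\right)^{2} = \left(- \frac{957}{8}\right)^{2} = \frac{915849}{64}$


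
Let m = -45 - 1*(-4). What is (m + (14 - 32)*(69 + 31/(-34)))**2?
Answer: 463627024/289 ≈ 1.6042e+6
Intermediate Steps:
m = -41 (m = -45 + 4 = -41)
(m + (14 - 32)*(69 + 31/(-34)))**2 = (-41 + (14 - 32)*(69 + 31/(-34)))**2 = (-41 - 18*(69 + 31*(-1/34)))**2 = (-41 - 18*(69 - 31/34))**2 = (-41 - 18*2315/34)**2 = (-41 - 20835/17)**2 = (-21532/17)**2 = 463627024/289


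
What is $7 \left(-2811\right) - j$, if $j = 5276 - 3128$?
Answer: $-21825$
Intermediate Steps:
$j = 2148$
$7 \left(-2811\right) - j = 7 \left(-2811\right) - 2148 = -19677 - 2148 = -21825$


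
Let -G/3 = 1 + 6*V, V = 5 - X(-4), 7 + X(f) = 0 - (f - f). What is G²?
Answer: 47961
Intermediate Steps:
X(f) = -7 (X(f) = -7 + (0 - (f - f)) = -7 + (0 - 1*0) = -7 + (0 + 0) = -7 + 0 = -7)
V = 12 (V = 5 - 1*(-7) = 5 + 7 = 12)
G = -219 (G = -3*(1 + 6*12) = -3*(1 + 72) = -3*73 = -219)
G² = (-219)² = 47961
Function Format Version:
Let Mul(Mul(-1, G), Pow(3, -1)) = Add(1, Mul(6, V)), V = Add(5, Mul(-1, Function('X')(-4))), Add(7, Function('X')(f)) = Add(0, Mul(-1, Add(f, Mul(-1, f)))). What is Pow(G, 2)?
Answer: 47961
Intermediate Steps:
Function('X')(f) = -7 (Function('X')(f) = Add(-7, Add(0, Mul(-1, Add(f, Mul(-1, f))))) = Add(-7, Add(0, Mul(-1, 0))) = Add(-7, Add(0, 0)) = Add(-7, 0) = -7)
V = 12 (V = Add(5, Mul(-1, -7)) = Add(5, 7) = 12)
G = -219 (G = Mul(-3, Add(1, Mul(6, 12))) = Mul(-3, Add(1, 72)) = Mul(-3, 73) = -219)
Pow(G, 2) = Pow(-219, 2) = 47961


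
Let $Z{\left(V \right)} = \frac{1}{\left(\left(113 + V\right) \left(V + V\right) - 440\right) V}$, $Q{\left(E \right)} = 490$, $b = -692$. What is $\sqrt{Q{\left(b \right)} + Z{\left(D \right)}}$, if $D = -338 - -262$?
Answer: $\frac{\sqrt{1626154022561}}{57608} \approx 22.136$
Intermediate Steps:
$D = -76$ ($D = -338 + 262 = -76$)
$Z{\left(V \right)} = \frac{1}{V \left(-440 + 2 V \left(113 + V\right)\right)}$ ($Z{\left(V \right)} = \frac{1}{\left(\left(113 + V\right) 2 V - 440\right) V} = \frac{1}{\left(2 V \left(113 + V\right) - 440\right) V} = \frac{1}{\left(-440 + 2 V \left(113 + V\right)\right) V} = \frac{1}{V \left(-440 + 2 V \left(113 + V\right)\right)}$)
$\sqrt{Q{\left(b \right)} + Z{\left(D \right)}} = \sqrt{490 + \frac{1}{2 \left(-76\right) \left(-220 + \left(-76\right)^{2} + 113 \left(-76\right)\right)}} = \sqrt{490 + \frac{1}{2} \left(- \frac{1}{76}\right) \frac{1}{-220 + 5776 - 8588}} = \sqrt{490 + \frac{1}{2} \left(- \frac{1}{76}\right) \frac{1}{-3032}} = \sqrt{490 + \frac{1}{2} \left(- \frac{1}{76}\right) \left(- \frac{1}{3032}\right)} = \sqrt{490 + \frac{1}{460864}} = \sqrt{\frac{225823361}{460864}} = \frac{\sqrt{1626154022561}}{57608}$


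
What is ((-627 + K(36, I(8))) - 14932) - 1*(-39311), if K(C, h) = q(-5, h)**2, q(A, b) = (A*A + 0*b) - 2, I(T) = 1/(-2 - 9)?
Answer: 24281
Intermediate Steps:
I(T) = -1/11 (I(T) = 1/(-11) = -1/11)
q(A, b) = -2 + A**2 (q(A, b) = (A**2 + 0) - 2 = A**2 - 2 = -2 + A**2)
K(C, h) = 529 (K(C, h) = (-2 + (-5)**2)**2 = (-2 + 25)**2 = 23**2 = 529)
((-627 + K(36, I(8))) - 14932) - 1*(-39311) = ((-627 + 529) - 14932) - 1*(-39311) = (-98 - 14932) + 39311 = -15030 + 39311 = 24281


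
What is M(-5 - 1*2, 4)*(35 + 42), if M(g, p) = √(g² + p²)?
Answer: 77*√65 ≈ 620.79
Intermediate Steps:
M(-5 - 1*2, 4)*(35 + 42) = √((-5 - 1*2)² + 4²)*(35 + 42) = √((-5 - 2)² + 16)*77 = √((-7)² + 16)*77 = √(49 + 16)*77 = √65*77 = 77*√65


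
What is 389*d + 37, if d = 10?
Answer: 3927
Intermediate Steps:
389*d + 37 = 389*10 + 37 = 3890 + 37 = 3927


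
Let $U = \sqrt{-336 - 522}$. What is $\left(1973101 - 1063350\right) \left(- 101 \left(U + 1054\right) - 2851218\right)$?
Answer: $-2690745059672 - 91884851 i \sqrt{858} \approx -2.6907 \cdot 10^{12} - 2.6915 \cdot 10^{9} i$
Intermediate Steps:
$U = i \sqrt{858}$ ($U = \sqrt{-858} = i \sqrt{858} \approx 29.292 i$)
$\left(1973101 - 1063350\right) \left(- 101 \left(U + 1054\right) - 2851218\right) = \left(1973101 - 1063350\right) \left(- 101 \left(i \sqrt{858} + 1054\right) - 2851218\right) = 909751 \left(- 101 \left(1054 + i \sqrt{858}\right) - 2851218\right) = 909751 \left(\left(-106454 - 101 i \sqrt{858}\right) - 2851218\right) = 909751 \left(-2957672 - 101 i \sqrt{858}\right) = -2690745059672 - 91884851 i \sqrt{858}$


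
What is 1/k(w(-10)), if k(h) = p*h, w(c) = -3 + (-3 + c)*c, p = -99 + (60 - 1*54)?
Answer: -1/11811 ≈ -8.4667e-5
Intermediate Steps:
p = -93 (p = -99 + (60 - 54) = -99 + 6 = -93)
w(c) = -3 + c*(-3 + c)
k(h) = -93*h
1/k(w(-10)) = 1/(-93*(-3 + (-10)² - 3*(-10))) = 1/(-93*(-3 + 100 + 30)) = 1/(-93*127) = 1/(-11811) = -1/11811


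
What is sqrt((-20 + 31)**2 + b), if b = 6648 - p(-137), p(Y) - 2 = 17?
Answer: 15*sqrt(30) ≈ 82.158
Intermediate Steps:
p(Y) = 19 (p(Y) = 2 + 17 = 19)
b = 6629 (b = 6648 - 1*19 = 6648 - 19 = 6629)
sqrt((-20 + 31)**2 + b) = sqrt((-20 + 31)**2 + 6629) = sqrt(11**2 + 6629) = sqrt(121 + 6629) = sqrt(6750) = 15*sqrt(30)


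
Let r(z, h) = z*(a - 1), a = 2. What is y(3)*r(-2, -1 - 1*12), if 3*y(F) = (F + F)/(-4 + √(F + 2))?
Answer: 16/11 + 4*√5/11 ≈ 2.2677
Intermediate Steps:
r(z, h) = z (r(z, h) = z*(2 - 1) = z*1 = z)
y(F) = 2*F/(3*(-4 + √(2 + F))) (y(F) = ((F + F)/(-4 + √(F + 2)))/3 = ((2*F)/(-4 + √(2 + F)))/3 = (2*F/(-4 + √(2 + F)))/3 = 2*F/(3*(-4 + √(2 + F))))
y(3)*r(-2, -1 - 1*12) = ((⅔)*3/(-4 + √(2 + 3)))*(-2) = ((⅔)*3/(-4 + √5))*(-2) = (2/(-4 + √5))*(-2) = -4/(-4 + √5)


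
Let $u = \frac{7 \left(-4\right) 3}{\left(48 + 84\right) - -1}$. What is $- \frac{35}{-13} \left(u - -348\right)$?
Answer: $\frac{231000}{247} \approx 935.22$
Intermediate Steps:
$u = - \frac{12}{19}$ ($u = \frac{\left(-28\right) 3}{132 + \left(-11 + 12\right)} = - \frac{84}{132 + 1} = - \frac{84}{133} = \left(-84\right) \frac{1}{133} = - \frac{12}{19} \approx -0.63158$)
$- \frac{35}{-13} \left(u - -348\right) = - \frac{35}{-13} \left(- \frac{12}{19} - -348\right) = - \frac{35 \left(-1\right)}{13} \left(- \frac{12}{19} + 348\right) = \left(-1\right) \left(- \frac{35}{13}\right) \frac{6600}{19} = \frac{35}{13} \cdot \frac{6600}{19} = \frac{231000}{247}$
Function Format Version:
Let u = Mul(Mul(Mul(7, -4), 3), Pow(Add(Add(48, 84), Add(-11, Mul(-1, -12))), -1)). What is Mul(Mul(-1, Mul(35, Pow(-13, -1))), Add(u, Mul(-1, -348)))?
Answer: Rational(231000, 247) ≈ 935.22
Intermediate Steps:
u = Rational(-12, 19) (u = Mul(Mul(-28, 3), Pow(Add(132, Add(-11, 12)), -1)) = Mul(-84, Pow(Add(132, 1), -1)) = Mul(-84, Pow(133, -1)) = Mul(-84, Rational(1, 133)) = Rational(-12, 19) ≈ -0.63158)
Mul(Mul(-1, Mul(35, Pow(-13, -1))), Add(u, Mul(-1, -348))) = Mul(Mul(-1, Mul(35, Pow(-13, -1))), Add(Rational(-12, 19), Mul(-1, -348))) = Mul(Mul(-1, Mul(35, Rational(-1, 13))), Add(Rational(-12, 19), 348)) = Mul(Mul(-1, Rational(-35, 13)), Rational(6600, 19)) = Mul(Rational(35, 13), Rational(6600, 19)) = Rational(231000, 247)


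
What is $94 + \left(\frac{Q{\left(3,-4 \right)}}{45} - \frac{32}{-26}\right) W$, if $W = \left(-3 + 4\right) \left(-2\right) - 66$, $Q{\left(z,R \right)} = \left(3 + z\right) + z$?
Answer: $- \frac{214}{65} \approx -3.2923$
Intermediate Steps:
$Q{\left(z,R \right)} = 3 + 2 z$
$W = -68$ ($W = 1 \left(-2\right) - 66 = -2 - 66 = -68$)
$94 + \left(\frac{Q{\left(3,-4 \right)}}{45} - \frac{32}{-26}\right) W = 94 + \left(\frac{3 + 2 \cdot 3}{45} - \frac{32}{-26}\right) \left(-68\right) = 94 + \left(\left(3 + 6\right) \frac{1}{45} - - \frac{16}{13}\right) \left(-68\right) = 94 + \left(9 \cdot \frac{1}{45} + \frac{16}{13}\right) \left(-68\right) = 94 + \left(\frac{1}{5} + \frac{16}{13}\right) \left(-68\right) = 94 + \frac{93}{65} \left(-68\right) = 94 - \frac{6324}{65} = - \frac{214}{65}$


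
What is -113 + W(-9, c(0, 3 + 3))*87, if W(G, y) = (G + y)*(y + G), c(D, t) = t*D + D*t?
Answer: 6934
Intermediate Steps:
c(D, t) = 2*D*t (c(D, t) = D*t + D*t = 2*D*t)
W(G, y) = (G + y)**2 (W(G, y) = (G + y)*(G + y) = (G + y)**2)
-113 + W(-9, c(0, 3 + 3))*87 = -113 + (-9 + 2*0*(3 + 3))**2*87 = -113 + (-9 + 2*0*6)**2*87 = -113 + (-9 + 0)**2*87 = -113 + (-9)**2*87 = -113 + 81*87 = -113 + 7047 = 6934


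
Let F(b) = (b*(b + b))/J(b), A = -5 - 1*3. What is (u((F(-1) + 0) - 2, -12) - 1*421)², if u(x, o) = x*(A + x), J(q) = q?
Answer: 139129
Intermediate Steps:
A = -8 (A = -5 - 3 = -8)
F(b) = 2*b (F(b) = (b*(b + b))/b = (b*(2*b))/b = (2*b²)/b = 2*b)
u(x, o) = x*(-8 + x)
(u((F(-1) + 0) - 2, -12) - 1*421)² = (((2*(-1) + 0) - 2)*(-8 + ((2*(-1) + 0) - 2)) - 1*421)² = (((-2 + 0) - 2)*(-8 + ((-2 + 0) - 2)) - 421)² = ((-2 - 2)*(-8 + (-2 - 2)) - 421)² = (-4*(-8 - 4) - 421)² = (-4*(-12) - 421)² = (48 - 421)² = (-373)² = 139129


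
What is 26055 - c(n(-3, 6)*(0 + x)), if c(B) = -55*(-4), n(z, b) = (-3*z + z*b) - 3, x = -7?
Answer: 25835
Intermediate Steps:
n(z, b) = -3 - 3*z + b*z (n(z, b) = (-3*z + b*z) - 3 = -3 - 3*z + b*z)
c(B) = 220
26055 - c(n(-3, 6)*(0 + x)) = 26055 - 1*220 = 26055 - 220 = 25835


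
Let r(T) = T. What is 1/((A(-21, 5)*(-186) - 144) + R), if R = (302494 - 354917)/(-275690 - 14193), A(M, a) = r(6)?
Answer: -289883/365200157 ≈ -0.00079376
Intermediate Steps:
A(M, a) = 6
R = 52423/289883 (R = -52423/(-289883) = -52423*(-1/289883) = 52423/289883 ≈ 0.18084)
1/((A(-21, 5)*(-186) - 144) + R) = 1/((6*(-186) - 144) + 52423/289883) = 1/((-1116 - 144) + 52423/289883) = 1/(-1260 + 52423/289883) = 1/(-365200157/289883) = -289883/365200157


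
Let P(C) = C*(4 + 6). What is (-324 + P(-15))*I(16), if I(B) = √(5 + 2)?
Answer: -474*√7 ≈ -1254.1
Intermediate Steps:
I(B) = √7
P(C) = 10*C (P(C) = C*10 = 10*C)
(-324 + P(-15))*I(16) = (-324 + 10*(-15))*√7 = (-324 - 150)*√7 = -474*√7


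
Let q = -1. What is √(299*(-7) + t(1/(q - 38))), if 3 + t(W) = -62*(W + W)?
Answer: 2*I*√795795/39 ≈ 45.747*I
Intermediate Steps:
t(W) = -3 - 124*W (t(W) = -3 - 62*(W + W) = -3 - 124*W)
√(299*(-7) + t(1/(q - 38))) = √(299*(-7) + (-3 - 124/(-1 - 38))) = √(-2093 + (-3 - 124/(-39))) = √(-2093 + (-3 - 124*(-1/39))) = √(-2093 + (-3 + 124/39)) = √(-2093 + 7/39) = √(-81620/39) = 2*I*√795795/39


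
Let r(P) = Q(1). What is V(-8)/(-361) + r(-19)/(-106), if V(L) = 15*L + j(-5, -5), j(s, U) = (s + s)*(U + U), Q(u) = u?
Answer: 1759/38266 ≈ 0.045968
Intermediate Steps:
r(P) = 1
j(s, U) = 4*U*s (j(s, U) = (2*s)*(2*U) = 4*U*s)
V(L) = 100 + 15*L (V(L) = 15*L + 4*(-5)*(-5) = 15*L + 100 = 100 + 15*L)
V(-8)/(-361) + r(-19)/(-106) = (100 + 15*(-8))/(-361) + 1/(-106) = (100 - 120)*(-1/361) + 1*(-1/106) = -20*(-1/361) - 1/106 = 20/361 - 1/106 = 1759/38266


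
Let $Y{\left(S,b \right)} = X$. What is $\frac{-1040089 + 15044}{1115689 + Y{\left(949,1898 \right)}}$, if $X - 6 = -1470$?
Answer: $- \frac{29287}{31835} \approx -0.91996$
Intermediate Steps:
$X = -1464$ ($X = 6 - 1470 = -1464$)
$Y{\left(S,b \right)} = -1464$
$\frac{-1040089 + 15044}{1115689 + Y{\left(949,1898 \right)}} = \frac{-1040089 + 15044}{1115689 - 1464} = - \frac{1025045}{1114225} = \left(-1025045\right) \frac{1}{1114225} = - \frac{29287}{31835}$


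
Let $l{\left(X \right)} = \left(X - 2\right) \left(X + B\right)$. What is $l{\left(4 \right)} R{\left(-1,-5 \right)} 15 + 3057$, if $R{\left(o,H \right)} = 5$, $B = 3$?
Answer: $4107$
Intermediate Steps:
$l{\left(X \right)} = \left(-2 + X\right) \left(3 + X\right)$ ($l{\left(X \right)} = \left(X - 2\right) \left(X + 3\right) = \left(-2 + X\right) \left(3 + X\right)$)
$l{\left(4 \right)} R{\left(-1,-5 \right)} 15 + 3057 = \left(-6 + 4 + 4^{2}\right) 5 \cdot 15 + 3057 = \left(-6 + 4 + 16\right) 5 \cdot 15 + 3057 = 14 \cdot 5 \cdot 15 + 3057 = 70 \cdot 15 + 3057 = 1050 + 3057 = 4107$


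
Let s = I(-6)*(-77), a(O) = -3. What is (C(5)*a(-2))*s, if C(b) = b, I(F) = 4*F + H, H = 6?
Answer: -20790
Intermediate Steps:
I(F) = 6 + 4*F (I(F) = 4*F + 6 = 6 + 4*F)
s = 1386 (s = (6 + 4*(-6))*(-77) = (6 - 24)*(-77) = -18*(-77) = 1386)
(C(5)*a(-2))*s = (5*(-3))*1386 = -15*1386 = -20790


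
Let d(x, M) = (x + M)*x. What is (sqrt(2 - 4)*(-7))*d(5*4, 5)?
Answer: -3500*I*sqrt(2) ≈ -4949.8*I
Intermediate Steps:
d(x, M) = x*(M + x) (d(x, M) = (M + x)*x = x*(M + x))
(sqrt(2 - 4)*(-7))*d(5*4, 5) = (sqrt(2 - 4)*(-7))*((5*4)*(5 + 5*4)) = (sqrt(-2)*(-7))*(20*(5 + 20)) = ((I*sqrt(2))*(-7))*(20*25) = -7*I*sqrt(2)*500 = -3500*I*sqrt(2)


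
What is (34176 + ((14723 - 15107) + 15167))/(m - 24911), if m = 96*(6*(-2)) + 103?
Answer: -48959/25960 ≈ -1.8859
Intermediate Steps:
m = -1049 (m = 96*(-12) + 103 = -1152 + 103 = -1049)
(34176 + ((14723 - 15107) + 15167))/(m - 24911) = (34176 + ((14723 - 15107) + 15167))/(-1049 - 24911) = (34176 + (-384 + 15167))/(-25960) = (34176 + 14783)*(-1/25960) = 48959*(-1/25960) = -48959/25960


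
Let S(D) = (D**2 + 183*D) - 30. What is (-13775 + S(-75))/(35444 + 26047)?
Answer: -21905/61491 ≈ -0.35623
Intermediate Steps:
S(D) = -30 + D**2 + 183*D
(-13775 + S(-75))/(35444 + 26047) = (-13775 + (-30 + (-75)**2 + 183*(-75)))/(35444 + 26047) = (-13775 + (-30 + 5625 - 13725))/61491 = (-13775 - 8130)*(1/61491) = -21905*1/61491 = -21905/61491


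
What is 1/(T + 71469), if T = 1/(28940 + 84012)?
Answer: 112952/8072566489 ≈ 1.3992e-5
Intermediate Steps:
T = 1/112952 ≈ 8.8533e-6
1/(T + 71469) = 1/(1/112952 + 71469) = 1/(8072566489/112952) = 112952/8072566489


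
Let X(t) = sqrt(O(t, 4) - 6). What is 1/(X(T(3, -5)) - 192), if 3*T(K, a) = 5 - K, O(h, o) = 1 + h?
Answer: -576/110605 - I*sqrt(39)/110605 ≈ -0.0052077 - 5.6462e-5*I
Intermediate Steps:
T(K, a) = 5/3 - K/3 (T(K, a) = (5 - K)/3 = 5/3 - K/3)
X(t) = sqrt(-5 + t) (X(t) = sqrt((1 + t) - 6) = sqrt(-5 + t))
1/(X(T(3, -5)) - 192) = 1/(sqrt(-5 + (5/3 - 1/3*3)) - 192) = 1/(sqrt(-5 + (5/3 - 1)) - 192) = 1/(sqrt(-5 + 2/3) - 192) = 1/(sqrt(-13/3) - 192) = 1/(I*sqrt(39)/3 - 192) = 1/(-192 + I*sqrt(39)/3)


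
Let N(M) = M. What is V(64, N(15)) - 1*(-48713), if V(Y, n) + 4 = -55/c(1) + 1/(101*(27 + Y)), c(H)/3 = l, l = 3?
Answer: 4028654275/82719 ≈ 48703.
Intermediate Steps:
c(H) = 9 (c(H) = 3*3 = 9)
V(Y, n) = -91/9 + 1/(101*(27 + Y)) (V(Y, n) = -4 + (-55/9 + 1/(101*(27 + Y))) = -91/9 + 1/(101*(27 + Y)))
V(64, N(15)) - 1*(-48713) = (-248148 - 9191*64)/(909*(27 + 64)) - 1*(-48713) = (1/909)*(-248148 - 588224)/91 + 48713 = (1/909)*(1/91)*(-836372) + 48713 = -836372/82719 + 48713 = 4028654275/82719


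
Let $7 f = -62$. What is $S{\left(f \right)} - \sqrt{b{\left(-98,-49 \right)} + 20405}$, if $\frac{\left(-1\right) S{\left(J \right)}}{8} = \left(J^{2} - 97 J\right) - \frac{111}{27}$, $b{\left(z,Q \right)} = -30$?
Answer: $- \frac{3293320}{441} - 5 \sqrt{815} \approx -7610.6$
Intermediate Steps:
$f = - \frac{62}{7}$ ($f = \frac{1}{7} \left(-62\right) = - \frac{62}{7} \approx -8.8571$)
$S{\left(J \right)} = \frac{296}{9} - 8 J^{2} + 776 J$ ($S{\left(J \right)} = - 8 \left(\left(J^{2} - 97 J\right) - \frac{111}{27}\right) = - 8 \left(\left(J^{2} - 97 J\right) - \frac{37}{9}\right) = - 8 \left(- \frac{37}{9} + J^{2} - 97 J\right) = \frac{296}{9} - 8 J^{2} + 776 J$)
$S{\left(f \right)} - \sqrt{b{\left(-98,-49 \right)} + 20405} = \left(\frac{296}{9} - 8 \left(- \frac{62}{7}\right)^{2} + 776 \left(- \frac{62}{7}\right)\right) - \sqrt{-30 + 20405} = \left(\frac{296}{9} - \frac{30752}{49} - \frac{48112}{7}\right) - \sqrt{20375} = \left(\frac{296}{9} - \frac{30752}{49} - \frac{48112}{7}\right) - 5 \sqrt{815} = - \frac{3293320}{441} - 5 \sqrt{815}$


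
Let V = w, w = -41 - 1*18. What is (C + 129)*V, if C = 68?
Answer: -11623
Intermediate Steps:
w = -59 (w = -41 - 18 = -59)
V = -59
(C + 129)*V = (68 + 129)*(-59) = 197*(-59) = -11623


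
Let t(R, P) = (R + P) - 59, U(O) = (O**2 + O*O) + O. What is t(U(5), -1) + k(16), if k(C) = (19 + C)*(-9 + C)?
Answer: 240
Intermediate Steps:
k(C) = (-9 + C)*(19 + C)
U(O) = O + 2*O**2 (U(O) = (O**2 + O**2) + O = 2*O**2 + O = O + 2*O**2)
t(R, P) = -59 + P + R (t(R, P) = (P + R) - 59 = -59 + P + R)
t(U(5), -1) + k(16) = (-59 - 1 + 5*(1 + 2*5)) + (-171 + 16**2 + 10*16) = (-59 - 1 + 5*(1 + 10)) + (-171 + 256 + 160) = (-59 - 1 + 5*11) + 245 = (-59 - 1 + 55) + 245 = -5 + 245 = 240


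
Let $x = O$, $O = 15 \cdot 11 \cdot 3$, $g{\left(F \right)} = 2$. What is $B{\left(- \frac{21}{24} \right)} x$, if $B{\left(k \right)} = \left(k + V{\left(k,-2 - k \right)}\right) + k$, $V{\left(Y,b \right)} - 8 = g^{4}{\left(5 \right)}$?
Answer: $\frac{44055}{4} \approx 11014.0$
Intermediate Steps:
$O = 495$ ($O = 165 \cdot 3 = 495$)
$V{\left(Y,b \right)} = 24$ ($V{\left(Y,b \right)} = 8 + 2^{4} = 8 + 16 = 24$)
$x = 495$
$B{\left(k \right)} = 24 + 2 k$ ($B{\left(k \right)} = \left(k + 24\right) + k = \left(24 + k\right) + k = 24 + 2 k$)
$B{\left(- \frac{21}{24} \right)} x = \left(24 + 2 \left(- \frac{21}{24}\right)\right) 495 = \left(24 + 2 \left(\left(-21\right) \frac{1}{24}\right)\right) 495 = \left(24 + 2 \left(- \frac{7}{8}\right)\right) 495 = \left(24 - \frac{7}{4}\right) 495 = \frac{89}{4} \cdot 495 = \frac{44055}{4}$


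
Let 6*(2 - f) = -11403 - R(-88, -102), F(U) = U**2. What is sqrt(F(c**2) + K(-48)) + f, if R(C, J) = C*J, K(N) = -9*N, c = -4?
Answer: 6797/2 + 4*sqrt(43) ≈ 3424.7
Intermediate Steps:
f = 6797/2 (f = 2 - (-11403 - (-88)*(-102))/6 = 2 - (-11403 - 1*8976)/6 = 2 - (-11403 - 8976)/6 = 2 - 1/6*(-20379) = 2 + 6793/2 = 6797/2 ≈ 3398.5)
sqrt(F(c**2) + K(-48)) + f = sqrt(((-4)**2)**2 - 9*(-48)) + 6797/2 = sqrt(16**2 + 432) + 6797/2 = sqrt(256 + 432) + 6797/2 = sqrt(688) + 6797/2 = 4*sqrt(43) + 6797/2 = 6797/2 + 4*sqrt(43)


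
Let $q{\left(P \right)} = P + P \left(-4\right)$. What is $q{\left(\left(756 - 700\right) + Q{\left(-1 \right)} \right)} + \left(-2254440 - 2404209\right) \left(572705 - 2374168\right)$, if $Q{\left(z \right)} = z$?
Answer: $8392383803322$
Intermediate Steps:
$q{\left(P \right)} = - 3 P$ ($q{\left(P \right)} = P - 4 P = - 3 P$)
$q{\left(\left(756 - 700\right) + Q{\left(-1 \right)} \right)} + \left(-2254440 - 2404209\right) \left(572705 - 2374168\right) = - 3 \left(\left(756 - 700\right) - 1\right) + \left(-2254440 - 2404209\right) \left(572705 - 2374168\right) = - 3 \left(56 - 1\right) - -8392383803487 = \left(-3\right) 55 + 8392383803487 = -165 + 8392383803487 = 8392383803322$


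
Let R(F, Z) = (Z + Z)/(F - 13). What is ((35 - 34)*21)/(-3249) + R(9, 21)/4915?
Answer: -91553/10645890 ≈ -0.0085998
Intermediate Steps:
R(F, Z) = 2*Z/(-13 + F) (R(F, Z) = (2*Z)/(-13 + F) = 2*Z/(-13 + F))
((35 - 34)*21)/(-3249) + R(9, 21)/4915 = ((35 - 34)*21)/(-3249) + (2*21/(-13 + 9))/4915 = (1*21)*(-1/3249) + (2*21/(-4))*(1/4915) = 21*(-1/3249) + (2*21*(-¼))*(1/4915) = -7/1083 - 21/2*1/4915 = -7/1083 - 21/9830 = -91553/10645890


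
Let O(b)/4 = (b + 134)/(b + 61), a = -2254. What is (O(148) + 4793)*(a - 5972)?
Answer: -8249567490/209 ≈ -3.9472e+7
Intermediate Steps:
O(b) = 4*(134 + b)/(61 + b) (O(b) = 4*((b + 134)/(b + 61)) = 4*((134 + b)/(61 + b)) = 4*(134 + b)/(61 + b))
(O(148) + 4793)*(a - 5972) = (4*(134 + 148)/(61 + 148) + 4793)*(-2254 - 5972) = (4*282/209 + 4793)*(-8226) = (4*(1/209)*282 + 4793)*(-8226) = (1128/209 + 4793)*(-8226) = (1002865/209)*(-8226) = -8249567490/209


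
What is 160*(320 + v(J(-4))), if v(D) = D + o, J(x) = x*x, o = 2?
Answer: 54080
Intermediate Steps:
J(x) = x**2
v(D) = 2 + D (v(D) = D + 2 = 2 + D)
160*(320 + v(J(-4))) = 160*(320 + (2 + (-4)**2)) = 160*(320 + (2 + 16)) = 160*(320 + 18) = 160*338 = 54080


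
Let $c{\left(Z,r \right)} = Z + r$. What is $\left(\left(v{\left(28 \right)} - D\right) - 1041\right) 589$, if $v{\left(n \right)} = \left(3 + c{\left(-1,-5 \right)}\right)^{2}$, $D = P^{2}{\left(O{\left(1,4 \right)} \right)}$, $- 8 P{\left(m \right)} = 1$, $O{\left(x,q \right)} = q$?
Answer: $- \frac{38902861}{64} \approx -6.0786 \cdot 10^{5}$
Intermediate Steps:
$P{\left(m \right)} = - \frac{1}{8}$ ($P{\left(m \right)} = \left(- \frac{1}{8}\right) 1 = - \frac{1}{8}$)
$D = \frac{1}{64}$ ($D = \left(- \frac{1}{8}\right)^{2} = \frac{1}{64} \approx 0.015625$)
$v{\left(n \right)} = 9$ ($v{\left(n \right)} = \left(3 - 6\right)^{2} = \left(-3\right)^{2} = 9$)
$\left(\left(v{\left(28 \right)} - D\right) - 1041\right) 589 = \left(\left(9 - \frac{1}{64}\right) - 1041\right) 589 = \left(\frac{575}{64} - 1041\right) 589 = \left(- \frac{66049}{64}\right) 589 = - \frac{38902861}{64}$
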